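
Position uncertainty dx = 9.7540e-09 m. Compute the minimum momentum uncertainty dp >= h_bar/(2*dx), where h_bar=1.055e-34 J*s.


dp = h_bar / (2 * dx)
= 1.055e-34 / (2 * 9.7540e-09)
= 1.055e-34 / 1.9508e-08
= 5.4080e-27 kg*m/s

5.4080e-27


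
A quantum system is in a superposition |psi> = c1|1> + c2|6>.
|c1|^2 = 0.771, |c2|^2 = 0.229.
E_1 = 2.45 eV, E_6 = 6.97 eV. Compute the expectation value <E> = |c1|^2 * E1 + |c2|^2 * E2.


<E> = |c1|^2 * E1 + |c2|^2 * E2
= 0.771 * 2.45 + 0.229 * 6.97
= 1.889 + 1.5961
= 3.4851 eV

3.4851


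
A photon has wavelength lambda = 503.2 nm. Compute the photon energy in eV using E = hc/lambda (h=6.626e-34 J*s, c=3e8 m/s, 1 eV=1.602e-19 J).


E = hc / lambda
= (6.626e-34)(3e8) / (503.2e-9)
= 1.9878e-25 / 5.0320e-07
= 3.9503e-19 J
Converting to eV: 3.9503e-19 / 1.602e-19
= 2.4659 eV

2.4659


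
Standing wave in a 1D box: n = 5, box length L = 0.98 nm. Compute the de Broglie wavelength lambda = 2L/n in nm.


lambda = 2L / n
= 2 * 0.98 / 5
= 1.96 / 5
= 0.392 nm

0.392


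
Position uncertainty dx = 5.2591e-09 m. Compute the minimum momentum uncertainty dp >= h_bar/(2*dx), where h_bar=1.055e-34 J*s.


dp = h_bar / (2 * dx)
= 1.055e-34 / (2 * 5.2591e-09)
= 1.055e-34 / 1.0518e-08
= 1.0030e-26 kg*m/s

1.0030e-26


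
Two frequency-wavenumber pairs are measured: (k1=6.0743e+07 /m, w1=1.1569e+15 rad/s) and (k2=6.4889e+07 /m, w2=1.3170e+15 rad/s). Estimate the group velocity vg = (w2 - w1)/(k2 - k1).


vg = (w2 - w1) / (k2 - k1)
= (1.3170e+15 - 1.1569e+15) / (6.4889e+07 - 6.0743e+07)
= 1.6010e+14 / 4.1460e+06
= 3.8616e+07 m/s

3.8616e+07


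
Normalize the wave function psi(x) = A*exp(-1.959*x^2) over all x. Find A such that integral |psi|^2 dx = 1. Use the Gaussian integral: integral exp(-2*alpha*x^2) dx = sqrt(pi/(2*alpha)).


integral |psi|^2 dx = A^2 * sqrt(pi/(2*alpha)) = 1
A^2 = sqrt(2*alpha/pi)
= sqrt(2 * 1.959 / pi)
= 1.116753
A = sqrt(1.116753)
= 1.0568

1.0568


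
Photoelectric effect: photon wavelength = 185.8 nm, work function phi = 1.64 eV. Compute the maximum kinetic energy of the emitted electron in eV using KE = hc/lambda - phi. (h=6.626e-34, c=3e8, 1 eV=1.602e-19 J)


E_photon = hc / lambda
= (6.626e-34)(3e8) / (185.8e-9)
= 1.0699e-18 J
= 6.6783 eV
KE = E_photon - phi
= 6.6783 - 1.64
= 5.0383 eV

5.0383


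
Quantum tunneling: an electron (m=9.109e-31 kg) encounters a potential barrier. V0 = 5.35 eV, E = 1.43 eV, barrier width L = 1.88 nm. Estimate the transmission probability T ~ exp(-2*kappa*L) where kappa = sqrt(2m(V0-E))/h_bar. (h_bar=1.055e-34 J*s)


V0 - E = 3.92 eV = 6.2798e-19 J
kappa = sqrt(2 * m * (V0-E)) / h_bar
= sqrt(2 * 9.109e-31 * 6.2798e-19) / 1.055e-34
= 1.0138e+10 /m
2*kappa*L = 2 * 1.0138e+10 * 1.88e-9
= 38.1206
T = exp(-38.1206) = 2.782419e-17

2.782419e-17


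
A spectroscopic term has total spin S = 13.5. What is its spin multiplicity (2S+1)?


Spin multiplicity = 2S + 1
= 2 * 13.5 + 1
= 27.0 + 1
= 28

28


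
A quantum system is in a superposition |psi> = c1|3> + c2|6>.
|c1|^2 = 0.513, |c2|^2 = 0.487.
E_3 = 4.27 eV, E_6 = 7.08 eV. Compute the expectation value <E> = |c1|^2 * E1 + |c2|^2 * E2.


<E> = |c1|^2 * E1 + |c2|^2 * E2
= 0.513 * 4.27 + 0.487 * 7.08
= 2.1905 + 3.448
= 5.6385 eV

5.6385


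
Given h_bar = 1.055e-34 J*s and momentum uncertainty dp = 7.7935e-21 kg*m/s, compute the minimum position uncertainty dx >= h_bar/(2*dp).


dx = h_bar / (2 * dp)
= 1.055e-34 / (2 * 7.7935e-21)
= 1.055e-34 / 1.5587e-20
= 6.7685e-15 m

6.7685e-15


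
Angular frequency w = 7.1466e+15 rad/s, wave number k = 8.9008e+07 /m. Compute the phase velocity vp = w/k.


vp = w / k
= 7.1466e+15 / 8.9008e+07
= 8.0292e+07 m/s

8.0292e+07


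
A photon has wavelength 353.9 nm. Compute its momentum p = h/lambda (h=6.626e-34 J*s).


p = h / lambda
= 6.626e-34 / (353.9e-9)
= 6.626e-34 / 3.5390e-07
= 1.8723e-27 kg*m/s

1.8723e-27


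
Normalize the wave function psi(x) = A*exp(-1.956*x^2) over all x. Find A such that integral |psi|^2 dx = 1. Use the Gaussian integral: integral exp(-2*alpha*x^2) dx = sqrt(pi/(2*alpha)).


integral |psi|^2 dx = A^2 * sqrt(pi/(2*alpha)) = 1
A^2 = sqrt(2*alpha/pi)
= sqrt(2 * 1.956 / pi)
= 1.115898
A = sqrt(1.115898)
= 1.0564

1.0564


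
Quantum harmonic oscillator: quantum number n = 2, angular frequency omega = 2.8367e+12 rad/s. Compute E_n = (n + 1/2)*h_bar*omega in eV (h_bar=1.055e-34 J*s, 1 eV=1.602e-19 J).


E = (n + 1/2) * h_bar * omega
= (2 + 0.5) * 1.055e-34 * 2.8367e+12
= 2.5 * 2.9927e-22
= 7.4818e-22 J
= 0.0047 eV

0.0047


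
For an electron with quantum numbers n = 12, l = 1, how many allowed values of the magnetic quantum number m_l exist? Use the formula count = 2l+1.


m_l ranges from -l to +l in integer steps
So m_l goes from -1 to +1
Count = 2l + 1 = 2*1 + 1
= 3

3


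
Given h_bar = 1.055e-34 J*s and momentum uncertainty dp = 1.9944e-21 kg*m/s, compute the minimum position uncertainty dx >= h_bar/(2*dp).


dx = h_bar / (2 * dp)
= 1.055e-34 / (2 * 1.9944e-21)
= 1.055e-34 / 3.9888e-21
= 2.6449e-14 m

2.6449e-14


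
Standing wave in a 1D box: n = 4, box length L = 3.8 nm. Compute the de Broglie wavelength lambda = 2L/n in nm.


lambda = 2L / n
= 2 * 3.8 / 4
= 7.6 / 4
= 1.9 nm

1.9


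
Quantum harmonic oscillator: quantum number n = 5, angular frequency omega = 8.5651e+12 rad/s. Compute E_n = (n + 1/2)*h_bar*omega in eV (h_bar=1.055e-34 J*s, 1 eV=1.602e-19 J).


E = (n + 1/2) * h_bar * omega
= (5 + 0.5) * 1.055e-34 * 8.5651e+12
= 5.5 * 9.0362e-22
= 4.9699e-21 J
= 0.031 eV

0.031


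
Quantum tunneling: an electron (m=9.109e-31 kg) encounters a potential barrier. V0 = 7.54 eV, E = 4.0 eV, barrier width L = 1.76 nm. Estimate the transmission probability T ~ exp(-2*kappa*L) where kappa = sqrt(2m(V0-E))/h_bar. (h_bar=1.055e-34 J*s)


V0 - E = 3.54 eV = 5.6711e-19 J
kappa = sqrt(2 * m * (V0-E)) / h_bar
= sqrt(2 * 9.109e-31 * 5.6711e-19) / 1.055e-34
= 9.6345e+09 /m
2*kappa*L = 2 * 9.6345e+09 * 1.76e-9
= 33.9136
T = exp(-33.9136) = 1.868642e-15

1.868642e-15


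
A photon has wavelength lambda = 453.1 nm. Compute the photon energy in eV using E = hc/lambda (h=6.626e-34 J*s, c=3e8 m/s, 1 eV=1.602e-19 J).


E = hc / lambda
= (6.626e-34)(3e8) / (453.1e-9)
= 1.9878e-25 / 4.5310e-07
= 4.3871e-19 J
Converting to eV: 4.3871e-19 / 1.602e-19
= 2.7385 eV

2.7385


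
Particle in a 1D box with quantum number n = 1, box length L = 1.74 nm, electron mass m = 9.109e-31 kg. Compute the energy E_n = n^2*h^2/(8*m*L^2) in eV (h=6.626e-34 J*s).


E = n^2 * h^2 / (8 * m * L^2)
= 1^2 * (6.626e-34)^2 / (8 * 9.109e-31 * (1.74e-9)^2)
= 1 * 4.3904e-67 / (8 * 9.109e-31 * 3.0276e-18)
= 1.9900e-20 J
= 0.1242 eV

0.1242


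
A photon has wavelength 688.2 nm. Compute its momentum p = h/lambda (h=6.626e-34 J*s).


p = h / lambda
= 6.626e-34 / (688.2e-9)
= 6.626e-34 / 6.8820e-07
= 9.6280e-28 kg*m/s

9.6280e-28


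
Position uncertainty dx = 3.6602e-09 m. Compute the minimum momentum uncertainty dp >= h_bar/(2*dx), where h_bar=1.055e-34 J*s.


dp = h_bar / (2 * dx)
= 1.055e-34 / (2 * 3.6602e-09)
= 1.055e-34 / 7.3204e-09
= 1.4412e-26 kg*m/s

1.4412e-26


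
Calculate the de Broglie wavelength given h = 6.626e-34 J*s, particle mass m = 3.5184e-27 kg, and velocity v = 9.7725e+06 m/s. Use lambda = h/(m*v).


lambda = h / (m * v)
= 6.626e-34 / (3.5184e-27 * 9.7725e+06)
= 6.626e-34 / 3.4384e-20
= 1.9271e-14 m

1.9271e-14


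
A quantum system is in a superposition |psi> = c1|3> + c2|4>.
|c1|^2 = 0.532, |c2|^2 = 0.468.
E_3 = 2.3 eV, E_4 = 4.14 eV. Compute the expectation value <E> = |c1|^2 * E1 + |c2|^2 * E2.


<E> = |c1|^2 * E1 + |c2|^2 * E2
= 0.532 * 2.3 + 0.468 * 4.14
= 1.2236 + 1.9375
= 3.1611 eV

3.1611


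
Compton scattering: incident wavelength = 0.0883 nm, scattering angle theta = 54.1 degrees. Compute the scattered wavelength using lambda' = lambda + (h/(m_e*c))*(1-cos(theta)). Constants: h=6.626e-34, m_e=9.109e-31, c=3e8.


Compton wavelength: h/(m_e*c) = 2.4247e-12 m
d_lambda = 2.4247e-12 * (1 - cos(54.1 deg))
= 2.4247e-12 * 0.413628
= 1.0029e-12 m = 0.001003 nm
lambda' = 0.0883 + 0.001003
= 0.089303 nm

0.089303


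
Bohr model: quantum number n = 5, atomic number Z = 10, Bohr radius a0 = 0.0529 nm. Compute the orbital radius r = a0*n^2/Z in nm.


r = a0 * n^2 / Z
= 0.0529 * 5^2 / 10
= 0.0529 * 25 / 10
= 0.1323 nm

0.1323


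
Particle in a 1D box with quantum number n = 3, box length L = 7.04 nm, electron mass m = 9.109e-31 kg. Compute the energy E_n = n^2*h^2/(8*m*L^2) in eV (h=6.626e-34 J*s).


E = n^2 * h^2 / (8 * m * L^2)
= 3^2 * (6.626e-34)^2 / (8 * 9.109e-31 * (7.04e-9)^2)
= 9 * 4.3904e-67 / (8 * 9.109e-31 * 4.9562e-17)
= 1.0941e-20 J
= 0.0683 eV

0.0683


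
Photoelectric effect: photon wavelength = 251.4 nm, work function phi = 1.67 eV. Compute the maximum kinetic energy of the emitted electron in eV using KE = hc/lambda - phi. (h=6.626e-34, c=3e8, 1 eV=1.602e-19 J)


E_photon = hc / lambda
= (6.626e-34)(3e8) / (251.4e-9)
= 7.9069e-19 J
= 4.9357 eV
KE = E_photon - phi
= 4.9357 - 1.67
= 3.2657 eV

3.2657


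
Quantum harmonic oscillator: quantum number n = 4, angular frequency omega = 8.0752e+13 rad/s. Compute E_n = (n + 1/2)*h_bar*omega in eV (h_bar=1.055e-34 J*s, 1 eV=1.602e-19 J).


E = (n + 1/2) * h_bar * omega
= (4 + 0.5) * 1.055e-34 * 8.0752e+13
= 4.5 * 8.5193e-21
= 3.8337e-20 J
= 0.2393 eV

0.2393


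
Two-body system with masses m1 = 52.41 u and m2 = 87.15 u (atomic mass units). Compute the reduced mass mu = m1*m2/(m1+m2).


mu = m1 * m2 / (m1 + m2)
= 52.41 * 87.15 / (52.41 + 87.15)
= 4567.5315 / 139.56
= 32.7281 u

32.7281


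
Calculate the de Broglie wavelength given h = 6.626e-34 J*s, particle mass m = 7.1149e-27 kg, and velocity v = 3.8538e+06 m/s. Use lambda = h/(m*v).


lambda = h / (m * v)
= 6.626e-34 / (7.1149e-27 * 3.8538e+06)
= 6.626e-34 / 2.7419e-20
= 2.4165e-14 m

2.4165e-14


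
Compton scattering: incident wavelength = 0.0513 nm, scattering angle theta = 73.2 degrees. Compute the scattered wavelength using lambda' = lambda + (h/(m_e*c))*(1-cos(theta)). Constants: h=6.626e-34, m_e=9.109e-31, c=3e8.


Compton wavelength: h/(m_e*c) = 2.4247e-12 m
d_lambda = 2.4247e-12 * (1 - cos(73.2 deg))
= 2.4247e-12 * 0.710968
= 1.7239e-12 m = 0.001724 nm
lambda' = 0.0513 + 0.001724
= 0.053024 nm

0.053024


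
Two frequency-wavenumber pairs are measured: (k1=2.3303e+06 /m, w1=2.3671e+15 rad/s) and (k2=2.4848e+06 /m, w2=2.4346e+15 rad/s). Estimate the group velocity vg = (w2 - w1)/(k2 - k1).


vg = (w2 - w1) / (k2 - k1)
= (2.4346e+15 - 2.3671e+15) / (2.4848e+06 - 2.3303e+06)
= 6.7500e+13 / 1.5450e+05
= 4.3689e+08 m/s

4.3689e+08


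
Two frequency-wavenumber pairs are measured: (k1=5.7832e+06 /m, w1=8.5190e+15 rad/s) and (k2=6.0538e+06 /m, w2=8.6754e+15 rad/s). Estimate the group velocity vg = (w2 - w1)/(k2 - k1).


vg = (w2 - w1) / (k2 - k1)
= (8.6754e+15 - 8.5190e+15) / (6.0538e+06 - 5.7832e+06)
= 1.5640e+14 / 2.7060e+05
= 5.7797e+08 m/s

5.7797e+08


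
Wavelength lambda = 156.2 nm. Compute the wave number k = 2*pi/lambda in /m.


k = 2 * pi / lambda
= 6.2832 / (156.2e-9)
= 6.2832 / 1.5620e-07
= 4.0225e+07 /m

4.0225e+07


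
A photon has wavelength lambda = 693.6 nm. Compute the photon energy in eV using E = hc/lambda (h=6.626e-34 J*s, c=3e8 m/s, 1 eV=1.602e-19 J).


E = hc / lambda
= (6.626e-34)(3e8) / (693.6e-9)
= 1.9878e-25 / 6.9360e-07
= 2.8659e-19 J
Converting to eV: 2.8659e-19 / 1.602e-19
= 1.789 eV

1.789


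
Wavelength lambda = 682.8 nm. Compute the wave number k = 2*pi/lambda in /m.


k = 2 * pi / lambda
= 6.2832 / (682.8e-9)
= 6.2832 / 6.8280e-07
= 9.2021e+06 /m

9.2021e+06


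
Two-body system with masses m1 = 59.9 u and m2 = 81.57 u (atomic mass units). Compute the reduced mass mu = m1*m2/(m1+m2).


mu = m1 * m2 / (m1 + m2)
= 59.9 * 81.57 / (59.9 + 81.57)
= 4886.043 / 141.47
= 34.5377 u

34.5377


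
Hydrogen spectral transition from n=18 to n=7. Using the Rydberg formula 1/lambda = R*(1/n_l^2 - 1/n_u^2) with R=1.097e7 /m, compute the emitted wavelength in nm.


1/lambda = R * (1/n_l^2 - 1/n_u^2)
= 1.097e7 * (1/7^2 - 1/18^2)
= 1.097e7 * (0.020408 - 0.003086)
= 1.097e7 * 0.017322
= 1.9002e+05 /m
lambda = 1 / 1.9002e+05 = 5262.6171 nm

5262.6171


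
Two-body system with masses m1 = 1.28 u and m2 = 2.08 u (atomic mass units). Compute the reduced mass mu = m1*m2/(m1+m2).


mu = m1 * m2 / (m1 + m2)
= 1.28 * 2.08 / (1.28 + 2.08)
= 2.6624 / 3.36
= 0.7924 u

0.7924


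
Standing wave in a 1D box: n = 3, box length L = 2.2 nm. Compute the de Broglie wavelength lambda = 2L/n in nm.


lambda = 2L / n
= 2 * 2.2 / 3
= 4.4 / 3
= 1.4667 nm

1.4667


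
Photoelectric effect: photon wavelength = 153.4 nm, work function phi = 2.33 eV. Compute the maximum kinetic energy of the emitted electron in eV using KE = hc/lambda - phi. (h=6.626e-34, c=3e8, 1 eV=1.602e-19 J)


E_photon = hc / lambda
= (6.626e-34)(3e8) / (153.4e-9)
= 1.2958e-18 J
= 8.0888 eV
KE = E_photon - phi
= 8.0888 - 2.33
= 5.7588 eV

5.7588


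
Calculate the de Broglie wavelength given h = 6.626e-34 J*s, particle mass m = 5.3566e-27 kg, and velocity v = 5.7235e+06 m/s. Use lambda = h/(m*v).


lambda = h / (m * v)
= 6.626e-34 / (5.3566e-27 * 5.7235e+06)
= 6.626e-34 / 3.0659e-20
= 2.1612e-14 m

2.1612e-14


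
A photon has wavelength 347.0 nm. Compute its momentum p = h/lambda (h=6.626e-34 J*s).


p = h / lambda
= 6.626e-34 / (347.0e-9)
= 6.626e-34 / 3.4700e-07
= 1.9095e-27 kg*m/s

1.9095e-27


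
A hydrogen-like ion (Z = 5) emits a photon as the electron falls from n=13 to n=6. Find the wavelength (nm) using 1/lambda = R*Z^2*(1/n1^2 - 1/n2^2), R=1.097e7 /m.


1/lambda = R * Z^2 * (1/n1^2 - 1/n2^2)
= 1.097e7 * 5^2 * (1/6^2 - 1/13^2)
= 1.097e7 * 25 * (0.027778 - 0.005917)
= 5.9953e+06 /m
lambda = 1 / 5.9953e+06
= 166.798 nm

166.798


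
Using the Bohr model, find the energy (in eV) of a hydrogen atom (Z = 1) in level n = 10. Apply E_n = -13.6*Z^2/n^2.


E_n = -13.6 * Z^2 / n^2
= -13.6 * 1^2 / 10^2
= -13.6 * 1 / 100
= -0.136 eV

-0.136


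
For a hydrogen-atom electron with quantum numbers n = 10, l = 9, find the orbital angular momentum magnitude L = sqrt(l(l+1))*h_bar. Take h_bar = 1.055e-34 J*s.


L = sqrt(l*(l+1)) * h_bar
= sqrt(9 * 10) * 1.055e-34
= sqrt(90) * 1.055e-34
= 9.4868 * 1.055e-34
= 1.0009e-33 J*s

1.0009e-33


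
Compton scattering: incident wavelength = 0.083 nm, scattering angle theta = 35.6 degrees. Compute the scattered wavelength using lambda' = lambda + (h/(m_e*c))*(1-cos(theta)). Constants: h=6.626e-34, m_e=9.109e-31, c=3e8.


Compton wavelength: h/(m_e*c) = 2.4247e-12 m
d_lambda = 2.4247e-12 * (1 - cos(35.6 deg))
= 2.4247e-12 * 0.186899
= 4.5318e-13 m = 0.000453 nm
lambda' = 0.083 + 0.000453
= 0.083453 nm

0.083453


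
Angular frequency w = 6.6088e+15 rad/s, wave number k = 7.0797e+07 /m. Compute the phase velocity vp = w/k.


vp = w / k
= 6.6088e+15 / 7.0797e+07
= 9.3349e+07 m/s

9.3349e+07


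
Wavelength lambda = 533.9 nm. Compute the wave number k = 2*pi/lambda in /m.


k = 2 * pi / lambda
= 6.2832 / (533.9e-9)
= 6.2832 / 5.3390e-07
= 1.1768e+07 /m

1.1768e+07


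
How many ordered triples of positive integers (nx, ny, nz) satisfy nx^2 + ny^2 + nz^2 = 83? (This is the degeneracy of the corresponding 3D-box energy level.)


Enumerate all (nx, ny, nz) with nx^2 + ny^2 + nz^2 = 83:
(1,1,9)
(1,9,1)
(3,5,7)
(3,7,5)
(5,3,7)
(5,7,3)
(7,3,5)
(7,5,3)
(9,1,1)
Total degeneracy = 9

9


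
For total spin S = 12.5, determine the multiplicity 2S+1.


Spin multiplicity = 2S + 1
= 2 * 12.5 + 1
= 25.0 + 1
= 26

26


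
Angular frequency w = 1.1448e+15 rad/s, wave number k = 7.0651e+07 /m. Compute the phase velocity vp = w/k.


vp = w / k
= 1.1448e+15 / 7.0651e+07
= 1.6204e+07 m/s

1.6204e+07


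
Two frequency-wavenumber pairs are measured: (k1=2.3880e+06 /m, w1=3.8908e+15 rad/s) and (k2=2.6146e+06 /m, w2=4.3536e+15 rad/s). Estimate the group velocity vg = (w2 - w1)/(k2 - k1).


vg = (w2 - w1) / (k2 - k1)
= (4.3536e+15 - 3.8908e+15) / (2.6146e+06 - 2.3880e+06)
= 4.6280e+14 / 2.2660e+05
= 2.0424e+09 m/s

2.0424e+09


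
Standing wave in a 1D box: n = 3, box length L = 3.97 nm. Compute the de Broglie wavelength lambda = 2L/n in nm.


lambda = 2L / n
= 2 * 3.97 / 3
= 7.94 / 3
= 2.6467 nm

2.6467


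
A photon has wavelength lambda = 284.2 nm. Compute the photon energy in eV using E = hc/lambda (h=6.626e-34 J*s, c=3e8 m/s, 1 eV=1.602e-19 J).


E = hc / lambda
= (6.626e-34)(3e8) / (284.2e-9)
= 1.9878e-25 / 2.8420e-07
= 6.9944e-19 J
Converting to eV: 6.9944e-19 / 1.602e-19
= 4.366 eV

4.366


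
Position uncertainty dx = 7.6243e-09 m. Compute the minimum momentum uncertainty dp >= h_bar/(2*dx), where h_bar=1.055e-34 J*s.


dp = h_bar / (2 * dx)
= 1.055e-34 / (2 * 7.6243e-09)
= 1.055e-34 / 1.5249e-08
= 6.9187e-27 kg*m/s

6.9187e-27


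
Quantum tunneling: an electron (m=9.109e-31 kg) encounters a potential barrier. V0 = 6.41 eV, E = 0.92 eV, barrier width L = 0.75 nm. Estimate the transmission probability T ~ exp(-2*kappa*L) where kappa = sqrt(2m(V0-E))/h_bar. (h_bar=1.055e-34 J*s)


V0 - E = 5.49 eV = 8.7950e-19 J
kappa = sqrt(2 * m * (V0-E)) / h_bar
= sqrt(2 * 9.109e-31 * 8.7950e-19) / 1.055e-34
= 1.1998e+10 /m
2*kappa*L = 2 * 1.1998e+10 * 0.75e-9
= 17.9973
T = exp(-17.9973) = 1.527165e-08

1.527165e-08


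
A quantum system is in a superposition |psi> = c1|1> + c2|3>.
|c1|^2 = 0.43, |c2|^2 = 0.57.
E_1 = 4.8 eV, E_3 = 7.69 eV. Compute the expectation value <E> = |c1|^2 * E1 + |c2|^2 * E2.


<E> = |c1|^2 * E1 + |c2|^2 * E2
= 0.43 * 4.8 + 0.57 * 7.69
= 2.064 + 4.3833
= 6.4473 eV

6.4473


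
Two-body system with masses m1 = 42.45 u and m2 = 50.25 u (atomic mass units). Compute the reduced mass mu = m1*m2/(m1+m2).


mu = m1 * m2 / (m1 + m2)
= 42.45 * 50.25 / (42.45 + 50.25)
= 2133.1125 / 92.7
= 23.0109 u

23.0109


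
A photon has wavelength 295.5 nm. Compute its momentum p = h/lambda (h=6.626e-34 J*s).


p = h / lambda
= 6.626e-34 / (295.5e-9)
= 6.626e-34 / 2.9550e-07
= 2.2423e-27 kg*m/s

2.2423e-27


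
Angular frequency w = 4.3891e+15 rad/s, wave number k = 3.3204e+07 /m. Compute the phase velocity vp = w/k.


vp = w / k
= 4.3891e+15 / 3.3204e+07
= 1.3219e+08 m/s

1.3219e+08


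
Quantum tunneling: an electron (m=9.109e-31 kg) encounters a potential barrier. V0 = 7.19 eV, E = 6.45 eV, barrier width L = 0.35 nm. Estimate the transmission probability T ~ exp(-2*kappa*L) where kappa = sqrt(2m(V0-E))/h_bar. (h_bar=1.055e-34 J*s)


V0 - E = 0.74 eV = 1.1855e-19 J
kappa = sqrt(2 * m * (V0-E)) / h_bar
= sqrt(2 * 9.109e-31 * 1.1855e-19) / 1.055e-34
= 4.4050e+09 /m
2*kappa*L = 2 * 4.4050e+09 * 0.35e-9
= 3.0835
T = exp(-3.0835) = 4.579898e-02

4.579898e-02


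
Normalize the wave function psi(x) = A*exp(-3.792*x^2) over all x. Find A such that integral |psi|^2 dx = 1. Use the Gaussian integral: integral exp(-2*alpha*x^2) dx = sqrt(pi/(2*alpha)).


integral |psi|^2 dx = A^2 * sqrt(pi/(2*alpha)) = 1
A^2 = sqrt(2*alpha/pi)
= sqrt(2 * 3.792 / pi)
= 1.553725
A = sqrt(1.553725)
= 1.2465

1.2465


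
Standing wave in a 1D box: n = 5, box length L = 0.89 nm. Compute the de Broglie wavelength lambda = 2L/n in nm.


lambda = 2L / n
= 2 * 0.89 / 5
= 1.78 / 5
= 0.356 nm

0.356


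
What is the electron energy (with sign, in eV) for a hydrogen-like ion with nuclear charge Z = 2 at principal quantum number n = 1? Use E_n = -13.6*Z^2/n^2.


E_n = -13.6 * Z^2 / n^2
= -13.6 * 2^2 / 1^2
= -13.6 * 4 / 1
= -54.4 eV

-54.4


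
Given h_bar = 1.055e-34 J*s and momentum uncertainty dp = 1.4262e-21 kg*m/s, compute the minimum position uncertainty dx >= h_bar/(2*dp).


dx = h_bar / (2 * dp)
= 1.055e-34 / (2 * 1.4262e-21)
= 1.055e-34 / 2.8524e-21
= 3.6986e-14 m

3.6986e-14


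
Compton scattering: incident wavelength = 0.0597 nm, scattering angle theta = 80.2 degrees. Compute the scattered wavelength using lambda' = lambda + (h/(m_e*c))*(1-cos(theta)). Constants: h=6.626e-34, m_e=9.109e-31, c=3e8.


Compton wavelength: h/(m_e*c) = 2.4247e-12 m
d_lambda = 2.4247e-12 * (1 - cos(80.2 deg))
= 2.4247e-12 * 0.829791
= 2.0120e-12 m = 0.002012 nm
lambda' = 0.0597 + 0.002012
= 0.061712 nm

0.061712


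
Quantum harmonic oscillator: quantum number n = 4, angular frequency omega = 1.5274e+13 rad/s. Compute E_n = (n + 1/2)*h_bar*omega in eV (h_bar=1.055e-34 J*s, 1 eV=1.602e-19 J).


E = (n + 1/2) * h_bar * omega
= (4 + 0.5) * 1.055e-34 * 1.5274e+13
= 4.5 * 1.6114e-21
= 7.2513e-21 J
= 0.0453 eV

0.0453


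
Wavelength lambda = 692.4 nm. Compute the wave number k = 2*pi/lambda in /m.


k = 2 * pi / lambda
= 6.2832 / (692.4e-9)
= 6.2832 / 6.9240e-07
= 9.0745e+06 /m

9.0745e+06


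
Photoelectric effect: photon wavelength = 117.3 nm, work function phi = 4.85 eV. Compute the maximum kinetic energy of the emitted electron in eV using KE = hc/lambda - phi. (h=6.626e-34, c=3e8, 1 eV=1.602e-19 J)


E_photon = hc / lambda
= (6.626e-34)(3e8) / (117.3e-9)
= 1.6946e-18 J
= 10.5782 eV
KE = E_photon - phi
= 10.5782 - 4.85
= 5.7282 eV

5.7282


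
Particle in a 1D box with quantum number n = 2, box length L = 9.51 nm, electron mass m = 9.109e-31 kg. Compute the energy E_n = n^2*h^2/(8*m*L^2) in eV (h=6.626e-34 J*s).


E = n^2 * h^2 / (8 * m * L^2)
= 2^2 * (6.626e-34)^2 / (8 * 9.109e-31 * (9.51e-9)^2)
= 4 * 4.3904e-67 / (8 * 9.109e-31 * 9.0440e-17)
= 2.6647e-21 J
= 0.0166 eV

0.0166


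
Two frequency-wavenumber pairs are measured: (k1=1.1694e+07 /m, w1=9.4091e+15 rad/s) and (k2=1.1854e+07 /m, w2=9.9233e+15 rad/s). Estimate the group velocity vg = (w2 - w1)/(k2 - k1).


vg = (w2 - w1) / (k2 - k1)
= (9.9233e+15 - 9.4091e+15) / (1.1854e+07 - 1.1694e+07)
= 5.1420e+14 / 1.6000e+05
= 3.2138e+09 m/s

3.2138e+09


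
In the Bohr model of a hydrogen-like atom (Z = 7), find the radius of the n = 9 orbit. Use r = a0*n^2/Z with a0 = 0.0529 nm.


r = a0 * n^2 / Z
= 0.0529 * 9^2 / 7
= 0.0529 * 81 / 7
= 0.6121 nm

0.6121


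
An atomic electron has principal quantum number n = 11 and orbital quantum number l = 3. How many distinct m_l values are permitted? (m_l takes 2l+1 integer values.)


m_l ranges from -l to +l in integer steps
So m_l goes from -3 to +3
Count = 2l + 1 = 2*3 + 1
= 7

7


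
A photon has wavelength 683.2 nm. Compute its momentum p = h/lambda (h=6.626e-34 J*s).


p = h / lambda
= 6.626e-34 / (683.2e-9)
= 6.626e-34 / 6.8320e-07
= 9.6985e-28 kg*m/s

9.6985e-28


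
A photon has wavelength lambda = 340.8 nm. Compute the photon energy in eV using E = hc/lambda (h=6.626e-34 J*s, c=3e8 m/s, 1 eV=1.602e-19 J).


E = hc / lambda
= (6.626e-34)(3e8) / (340.8e-9)
= 1.9878e-25 / 3.4080e-07
= 5.8327e-19 J
Converting to eV: 5.8327e-19 / 1.602e-19
= 3.6409 eV

3.6409


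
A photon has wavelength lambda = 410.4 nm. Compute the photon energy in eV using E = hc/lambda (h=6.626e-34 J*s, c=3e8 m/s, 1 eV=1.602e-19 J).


E = hc / lambda
= (6.626e-34)(3e8) / (410.4e-9)
= 1.9878e-25 / 4.1040e-07
= 4.8436e-19 J
Converting to eV: 4.8436e-19 / 1.602e-19
= 3.0235 eV

3.0235


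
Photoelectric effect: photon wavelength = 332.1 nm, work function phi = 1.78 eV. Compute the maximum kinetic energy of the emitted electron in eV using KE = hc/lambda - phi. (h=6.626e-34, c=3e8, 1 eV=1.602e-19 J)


E_photon = hc / lambda
= (6.626e-34)(3e8) / (332.1e-9)
= 5.9855e-19 J
= 3.7363 eV
KE = E_photon - phi
= 3.7363 - 1.78
= 1.9563 eV

1.9563


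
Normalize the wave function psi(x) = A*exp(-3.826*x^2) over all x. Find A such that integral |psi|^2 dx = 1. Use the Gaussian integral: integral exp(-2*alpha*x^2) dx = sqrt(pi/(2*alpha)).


integral |psi|^2 dx = A^2 * sqrt(pi/(2*alpha)) = 1
A^2 = sqrt(2*alpha/pi)
= sqrt(2 * 3.826 / pi)
= 1.560675
A = sqrt(1.560675)
= 1.2493

1.2493


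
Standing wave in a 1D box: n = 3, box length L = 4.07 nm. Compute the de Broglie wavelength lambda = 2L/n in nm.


lambda = 2L / n
= 2 * 4.07 / 3
= 8.14 / 3
= 2.7133 nm

2.7133


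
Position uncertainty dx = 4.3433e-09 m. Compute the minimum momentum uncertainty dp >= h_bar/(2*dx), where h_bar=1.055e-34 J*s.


dp = h_bar / (2 * dx)
= 1.055e-34 / (2 * 4.3433e-09)
= 1.055e-34 / 8.6866e-09
= 1.2145e-26 kg*m/s

1.2145e-26


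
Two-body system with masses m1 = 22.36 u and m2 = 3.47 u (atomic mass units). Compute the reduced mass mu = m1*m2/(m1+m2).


mu = m1 * m2 / (m1 + m2)
= 22.36 * 3.47 / (22.36 + 3.47)
= 77.5892 / 25.83
= 3.0038 u

3.0038


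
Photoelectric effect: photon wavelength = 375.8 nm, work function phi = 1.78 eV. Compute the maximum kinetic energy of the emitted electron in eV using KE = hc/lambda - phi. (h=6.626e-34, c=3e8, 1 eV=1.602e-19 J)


E_photon = hc / lambda
= (6.626e-34)(3e8) / (375.8e-9)
= 5.2895e-19 J
= 3.3018 eV
KE = E_photon - phi
= 3.3018 - 1.78
= 1.5218 eV

1.5218


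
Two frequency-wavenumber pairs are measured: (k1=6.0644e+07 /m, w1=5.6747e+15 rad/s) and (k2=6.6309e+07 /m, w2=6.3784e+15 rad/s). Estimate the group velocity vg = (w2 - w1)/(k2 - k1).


vg = (w2 - w1) / (k2 - k1)
= (6.3784e+15 - 5.6747e+15) / (6.6309e+07 - 6.0644e+07)
= 7.0370e+14 / 5.6650e+06
= 1.2422e+08 m/s

1.2422e+08


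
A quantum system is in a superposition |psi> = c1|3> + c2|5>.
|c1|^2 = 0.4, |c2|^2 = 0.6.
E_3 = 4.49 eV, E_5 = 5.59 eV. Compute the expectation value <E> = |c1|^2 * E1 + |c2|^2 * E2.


<E> = |c1|^2 * E1 + |c2|^2 * E2
= 0.4 * 4.49 + 0.6 * 5.59
= 1.796 + 3.354
= 5.15 eV

5.15


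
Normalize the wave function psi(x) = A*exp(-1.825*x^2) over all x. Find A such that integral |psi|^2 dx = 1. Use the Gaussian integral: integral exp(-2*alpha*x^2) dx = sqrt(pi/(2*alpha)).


integral |psi|^2 dx = A^2 * sqrt(pi/(2*alpha)) = 1
A^2 = sqrt(2*alpha/pi)
= sqrt(2 * 1.825 / pi)
= 1.077883
A = sqrt(1.077883)
= 1.0382

1.0382


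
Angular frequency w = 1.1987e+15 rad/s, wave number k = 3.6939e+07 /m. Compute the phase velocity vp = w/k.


vp = w / k
= 1.1987e+15 / 3.6939e+07
= 3.2451e+07 m/s

3.2451e+07


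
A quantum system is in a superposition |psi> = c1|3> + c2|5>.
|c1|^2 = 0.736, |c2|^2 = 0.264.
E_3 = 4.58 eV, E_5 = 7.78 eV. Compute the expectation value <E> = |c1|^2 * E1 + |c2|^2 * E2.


<E> = |c1|^2 * E1 + |c2|^2 * E2
= 0.736 * 4.58 + 0.264 * 7.78
= 3.3709 + 2.0539
= 5.4248 eV

5.4248


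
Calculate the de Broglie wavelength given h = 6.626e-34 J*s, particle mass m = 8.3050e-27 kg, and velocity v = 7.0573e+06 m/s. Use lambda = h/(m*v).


lambda = h / (m * v)
= 6.626e-34 / (8.3050e-27 * 7.0573e+06)
= 6.626e-34 / 5.8611e-20
= 1.1305e-14 m

1.1305e-14


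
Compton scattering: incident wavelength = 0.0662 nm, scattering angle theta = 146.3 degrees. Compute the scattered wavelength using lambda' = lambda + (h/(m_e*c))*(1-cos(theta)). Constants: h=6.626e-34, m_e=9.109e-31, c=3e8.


Compton wavelength: h/(m_e*c) = 2.4247e-12 m
d_lambda = 2.4247e-12 * (1 - cos(146.3 deg))
= 2.4247e-12 * 1.831954
= 4.4420e-12 m = 0.004442 nm
lambda' = 0.0662 + 0.004442
= 0.070642 nm

0.070642


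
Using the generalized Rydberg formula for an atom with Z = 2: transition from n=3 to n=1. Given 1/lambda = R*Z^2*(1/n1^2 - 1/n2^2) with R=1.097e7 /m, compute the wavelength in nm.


1/lambda = R * Z^2 * (1/n1^2 - 1/n2^2)
= 1.097e7 * 2^2 * (1/1^2 - 1/3^2)
= 1.097e7 * 4 * (1.0 - 0.111111)
= 3.9004e+07 /m
lambda = 1 / 3.9004e+07
= 25.6381 nm

25.6381


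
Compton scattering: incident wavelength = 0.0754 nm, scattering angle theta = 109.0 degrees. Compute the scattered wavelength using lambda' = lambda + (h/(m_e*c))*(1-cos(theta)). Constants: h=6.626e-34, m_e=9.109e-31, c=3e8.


Compton wavelength: h/(m_e*c) = 2.4247e-12 m
d_lambda = 2.4247e-12 * (1 - cos(109.0 deg))
= 2.4247e-12 * 1.325568
= 3.2141e-12 m = 0.003214 nm
lambda' = 0.0754 + 0.003214
= 0.078614 nm

0.078614


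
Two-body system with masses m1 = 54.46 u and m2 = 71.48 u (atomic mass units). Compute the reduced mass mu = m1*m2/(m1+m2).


mu = m1 * m2 / (m1 + m2)
= 54.46 * 71.48 / (54.46 + 71.48)
= 3892.8008 / 125.94
= 30.91 u

30.91


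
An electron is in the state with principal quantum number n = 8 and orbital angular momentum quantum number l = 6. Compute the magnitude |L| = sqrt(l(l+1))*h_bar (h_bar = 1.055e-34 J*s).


L = sqrt(l*(l+1)) * h_bar
= sqrt(6 * 7) * 1.055e-34
= sqrt(42) * 1.055e-34
= 6.4807 * 1.055e-34
= 6.8372e-34 J*s

6.8372e-34


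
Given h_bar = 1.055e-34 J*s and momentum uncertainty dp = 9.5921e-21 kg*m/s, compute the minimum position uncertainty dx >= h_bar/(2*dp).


dx = h_bar / (2 * dp)
= 1.055e-34 / (2 * 9.5921e-21)
= 1.055e-34 / 1.9184e-20
= 5.4993e-15 m

5.4993e-15


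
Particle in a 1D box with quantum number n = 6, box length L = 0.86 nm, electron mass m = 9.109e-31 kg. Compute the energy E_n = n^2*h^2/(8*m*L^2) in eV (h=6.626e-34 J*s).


E = n^2 * h^2 / (8 * m * L^2)
= 6^2 * (6.626e-34)^2 / (8 * 9.109e-31 * (0.86e-9)^2)
= 36 * 4.3904e-67 / (8 * 9.109e-31 * 7.3960e-19)
= 2.9326e-18 J
= 18.3057 eV

18.3057


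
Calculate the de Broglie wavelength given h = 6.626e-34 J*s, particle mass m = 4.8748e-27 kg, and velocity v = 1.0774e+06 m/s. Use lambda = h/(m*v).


lambda = h / (m * v)
= 6.626e-34 / (4.8748e-27 * 1.0774e+06)
= 6.626e-34 / 5.2521e-21
= 1.2616e-13 m

1.2616e-13


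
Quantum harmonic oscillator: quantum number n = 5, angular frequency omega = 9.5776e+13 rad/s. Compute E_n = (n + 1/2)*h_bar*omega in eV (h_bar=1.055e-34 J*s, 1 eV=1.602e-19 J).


E = (n + 1/2) * h_bar * omega
= (5 + 0.5) * 1.055e-34 * 9.5776e+13
= 5.5 * 1.0104e-20
= 5.5574e-20 J
= 0.3469 eV

0.3469


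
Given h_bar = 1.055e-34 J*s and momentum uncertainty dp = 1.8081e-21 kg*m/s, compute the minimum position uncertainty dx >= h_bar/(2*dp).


dx = h_bar / (2 * dp)
= 1.055e-34 / (2 * 1.8081e-21)
= 1.055e-34 / 3.6162e-21
= 2.9174e-14 m

2.9174e-14


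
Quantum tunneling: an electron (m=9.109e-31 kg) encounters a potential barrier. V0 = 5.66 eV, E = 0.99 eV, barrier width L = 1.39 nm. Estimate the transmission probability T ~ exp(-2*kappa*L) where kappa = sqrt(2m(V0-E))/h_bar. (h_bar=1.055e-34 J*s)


V0 - E = 4.67 eV = 7.4813e-19 J
kappa = sqrt(2 * m * (V0-E)) / h_bar
= sqrt(2 * 9.109e-31 * 7.4813e-19) / 1.055e-34
= 1.1066e+10 /m
2*kappa*L = 2 * 1.1066e+10 * 1.39e-9
= 30.7633
T = exp(-30.7633) = 4.361995e-14

4.361995e-14


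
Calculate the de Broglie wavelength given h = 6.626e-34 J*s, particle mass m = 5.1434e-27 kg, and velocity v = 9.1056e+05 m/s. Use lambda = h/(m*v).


lambda = h / (m * v)
= 6.626e-34 / (5.1434e-27 * 9.1056e+05)
= 6.626e-34 / 4.6834e-21
= 1.4148e-13 m

1.4148e-13


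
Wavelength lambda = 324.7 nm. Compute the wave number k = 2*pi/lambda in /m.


k = 2 * pi / lambda
= 6.2832 / (324.7e-9)
= 6.2832 / 3.2470e-07
= 1.9351e+07 /m

1.9351e+07


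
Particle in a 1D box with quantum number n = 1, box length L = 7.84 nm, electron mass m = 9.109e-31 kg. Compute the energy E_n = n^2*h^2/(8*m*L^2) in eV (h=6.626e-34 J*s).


E = n^2 * h^2 / (8 * m * L^2)
= 1^2 * (6.626e-34)^2 / (8 * 9.109e-31 * (7.84e-9)^2)
= 1 * 4.3904e-67 / (8 * 9.109e-31 * 6.1466e-17)
= 9.8019e-22 J
= 0.0061 eV

0.0061


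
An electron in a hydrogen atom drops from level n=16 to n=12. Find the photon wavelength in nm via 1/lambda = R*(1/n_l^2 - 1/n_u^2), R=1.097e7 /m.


1/lambda = R * (1/n_l^2 - 1/n_u^2)
= 1.097e7 * (1/12^2 - 1/16^2)
= 1.097e7 * (0.006944 - 0.003906)
= 1.097e7 * 0.003038
= 3.3329e+04 /m
lambda = 1 / 3.3329e+04 = 30003.9068 nm

30003.9068


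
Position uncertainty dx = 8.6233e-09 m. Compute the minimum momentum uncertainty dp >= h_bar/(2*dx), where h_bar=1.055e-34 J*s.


dp = h_bar / (2 * dx)
= 1.055e-34 / (2 * 8.6233e-09)
= 1.055e-34 / 1.7247e-08
= 6.1171e-27 kg*m/s

6.1171e-27


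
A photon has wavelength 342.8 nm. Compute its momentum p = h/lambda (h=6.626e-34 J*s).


p = h / lambda
= 6.626e-34 / (342.8e-9)
= 6.626e-34 / 3.4280e-07
= 1.9329e-27 kg*m/s

1.9329e-27


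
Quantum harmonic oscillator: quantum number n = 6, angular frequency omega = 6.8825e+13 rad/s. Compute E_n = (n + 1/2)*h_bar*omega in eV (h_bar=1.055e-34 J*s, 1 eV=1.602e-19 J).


E = (n + 1/2) * h_bar * omega
= (6 + 0.5) * 1.055e-34 * 6.8825e+13
= 6.5 * 7.2610e-21
= 4.7197e-20 J
= 0.2946 eV

0.2946


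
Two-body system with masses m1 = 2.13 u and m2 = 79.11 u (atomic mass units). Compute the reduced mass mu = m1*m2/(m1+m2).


mu = m1 * m2 / (m1 + m2)
= 2.13 * 79.11 / (2.13 + 79.11)
= 168.5043 / 81.24
= 2.0742 u

2.0742


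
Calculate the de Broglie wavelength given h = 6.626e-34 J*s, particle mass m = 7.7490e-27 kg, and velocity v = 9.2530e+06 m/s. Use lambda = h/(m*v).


lambda = h / (m * v)
= 6.626e-34 / (7.7490e-27 * 9.2530e+06)
= 6.626e-34 / 7.1701e-20
= 9.2411e-15 m

9.2411e-15


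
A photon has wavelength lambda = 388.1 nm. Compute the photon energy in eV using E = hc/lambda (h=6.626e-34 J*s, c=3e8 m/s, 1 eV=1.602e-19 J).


E = hc / lambda
= (6.626e-34)(3e8) / (388.1e-9)
= 1.9878e-25 / 3.8810e-07
= 5.1219e-19 J
Converting to eV: 5.1219e-19 / 1.602e-19
= 3.1972 eV

3.1972


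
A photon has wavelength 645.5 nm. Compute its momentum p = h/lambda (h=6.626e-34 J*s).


p = h / lambda
= 6.626e-34 / (645.5e-9)
= 6.626e-34 / 6.4550e-07
= 1.0265e-27 kg*m/s

1.0265e-27


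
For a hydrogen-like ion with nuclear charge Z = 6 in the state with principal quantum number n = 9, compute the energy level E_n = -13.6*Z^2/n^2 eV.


E_n = -13.6 * Z^2 / n^2
= -13.6 * 6^2 / 9^2
= -13.6 * 36 / 81
= -6.0444 eV

-6.0444


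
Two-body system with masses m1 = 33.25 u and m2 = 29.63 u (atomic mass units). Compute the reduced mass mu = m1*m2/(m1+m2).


mu = m1 * m2 / (m1 + m2)
= 33.25 * 29.63 / (33.25 + 29.63)
= 985.1975 / 62.88
= 15.6679 u

15.6679


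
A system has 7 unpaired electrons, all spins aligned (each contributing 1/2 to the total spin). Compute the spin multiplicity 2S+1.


Total spin S = N * (1/2) = 7 * 0.5 = 3.5
Spin multiplicity = 2S + 1
= 2 * 3.5 + 1
= 8

8


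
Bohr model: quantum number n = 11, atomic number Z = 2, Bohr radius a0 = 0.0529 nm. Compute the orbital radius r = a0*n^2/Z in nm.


r = a0 * n^2 / Z
= 0.0529 * 11^2 / 2
= 0.0529 * 121 / 2
= 3.2005 nm

3.2005


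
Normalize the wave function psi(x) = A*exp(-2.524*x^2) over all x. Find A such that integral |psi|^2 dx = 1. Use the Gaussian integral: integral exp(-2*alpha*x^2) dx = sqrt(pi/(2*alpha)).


integral |psi|^2 dx = A^2 * sqrt(pi/(2*alpha)) = 1
A^2 = sqrt(2*alpha/pi)
= sqrt(2 * 2.524 / pi)
= 1.267607
A = sqrt(1.267607)
= 1.1259

1.1259


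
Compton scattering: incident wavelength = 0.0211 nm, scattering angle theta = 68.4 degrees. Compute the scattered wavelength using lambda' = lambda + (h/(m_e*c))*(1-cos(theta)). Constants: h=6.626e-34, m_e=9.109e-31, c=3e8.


Compton wavelength: h/(m_e*c) = 2.4247e-12 m
d_lambda = 2.4247e-12 * (1 - cos(68.4 deg))
= 2.4247e-12 * 0.631875
= 1.5321e-12 m = 0.001532 nm
lambda' = 0.0211 + 0.001532
= 0.022632 nm

0.022632


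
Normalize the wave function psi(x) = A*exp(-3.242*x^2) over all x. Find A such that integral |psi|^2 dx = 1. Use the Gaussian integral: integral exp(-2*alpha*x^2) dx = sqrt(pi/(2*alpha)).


integral |psi|^2 dx = A^2 * sqrt(pi/(2*alpha)) = 1
A^2 = sqrt(2*alpha/pi)
= sqrt(2 * 3.242 / pi)
= 1.436635
A = sqrt(1.436635)
= 1.1986

1.1986


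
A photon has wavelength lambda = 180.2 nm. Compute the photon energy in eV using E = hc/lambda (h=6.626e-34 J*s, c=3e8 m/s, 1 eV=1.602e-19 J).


E = hc / lambda
= (6.626e-34)(3e8) / (180.2e-9)
= 1.9878e-25 / 1.8020e-07
= 1.1031e-18 J
Converting to eV: 1.1031e-18 / 1.602e-19
= 6.8858 eV

6.8858


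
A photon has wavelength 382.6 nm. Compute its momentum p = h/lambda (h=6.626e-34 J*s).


p = h / lambda
= 6.626e-34 / (382.6e-9)
= 6.626e-34 / 3.8260e-07
= 1.7318e-27 kg*m/s

1.7318e-27


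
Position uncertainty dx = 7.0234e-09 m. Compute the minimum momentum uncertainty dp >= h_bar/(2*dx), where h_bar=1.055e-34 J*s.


dp = h_bar / (2 * dx)
= 1.055e-34 / (2 * 7.0234e-09)
= 1.055e-34 / 1.4047e-08
= 7.5106e-27 kg*m/s

7.5106e-27


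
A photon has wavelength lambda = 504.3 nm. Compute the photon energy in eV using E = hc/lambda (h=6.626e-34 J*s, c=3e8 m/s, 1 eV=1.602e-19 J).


E = hc / lambda
= (6.626e-34)(3e8) / (504.3e-9)
= 1.9878e-25 / 5.0430e-07
= 3.9417e-19 J
Converting to eV: 3.9417e-19 / 1.602e-19
= 2.4605 eV

2.4605


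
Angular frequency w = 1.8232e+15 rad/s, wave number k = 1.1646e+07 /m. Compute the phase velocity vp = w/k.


vp = w / k
= 1.8232e+15 / 1.1646e+07
= 1.5655e+08 m/s

1.5655e+08


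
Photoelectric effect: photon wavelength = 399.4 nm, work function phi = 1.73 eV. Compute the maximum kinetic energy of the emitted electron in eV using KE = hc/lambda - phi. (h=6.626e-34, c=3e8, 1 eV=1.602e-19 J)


E_photon = hc / lambda
= (6.626e-34)(3e8) / (399.4e-9)
= 4.9770e-19 J
= 3.1067 eV
KE = E_photon - phi
= 3.1067 - 1.73
= 1.3767 eV

1.3767


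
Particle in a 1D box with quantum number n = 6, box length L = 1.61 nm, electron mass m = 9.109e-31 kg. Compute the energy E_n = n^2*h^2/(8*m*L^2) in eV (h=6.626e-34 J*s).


E = n^2 * h^2 / (8 * m * L^2)
= 6^2 * (6.626e-34)^2 / (8 * 9.109e-31 * (1.61e-9)^2)
= 36 * 4.3904e-67 / (8 * 9.109e-31 * 2.5921e-18)
= 8.3674e-19 J
= 5.2231 eV

5.2231


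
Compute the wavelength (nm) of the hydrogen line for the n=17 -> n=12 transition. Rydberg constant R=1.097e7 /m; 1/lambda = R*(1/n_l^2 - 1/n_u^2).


1/lambda = R * (1/n_l^2 - 1/n_u^2)
= 1.097e7 * (1/12^2 - 1/17^2)
= 1.097e7 * (0.006944 - 0.00346)
= 1.097e7 * 0.003484
= 3.8222e+04 /m
lambda = 1 / 3.8222e+04 = 26162.8894 nm

26162.8894


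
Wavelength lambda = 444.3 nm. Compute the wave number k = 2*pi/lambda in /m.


k = 2 * pi / lambda
= 6.2832 / (444.3e-9)
= 6.2832 / 4.4430e-07
= 1.4142e+07 /m

1.4142e+07


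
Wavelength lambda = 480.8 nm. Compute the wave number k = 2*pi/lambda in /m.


k = 2 * pi / lambda
= 6.2832 / (480.8e-9)
= 6.2832 / 4.8080e-07
= 1.3068e+07 /m

1.3068e+07


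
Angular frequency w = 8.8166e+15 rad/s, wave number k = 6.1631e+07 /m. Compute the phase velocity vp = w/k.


vp = w / k
= 8.8166e+15 / 6.1631e+07
= 1.4305e+08 m/s

1.4305e+08


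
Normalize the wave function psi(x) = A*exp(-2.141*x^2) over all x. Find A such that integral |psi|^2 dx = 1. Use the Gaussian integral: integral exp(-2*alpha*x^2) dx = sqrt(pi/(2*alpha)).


integral |psi|^2 dx = A^2 * sqrt(pi/(2*alpha)) = 1
A^2 = sqrt(2*alpha/pi)
= sqrt(2 * 2.141 / pi)
= 1.167477
A = sqrt(1.167477)
= 1.0805

1.0805


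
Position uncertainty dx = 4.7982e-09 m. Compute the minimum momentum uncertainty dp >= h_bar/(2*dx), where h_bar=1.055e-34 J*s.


dp = h_bar / (2 * dx)
= 1.055e-34 / (2 * 4.7982e-09)
= 1.055e-34 / 9.5964e-09
= 1.0994e-26 kg*m/s

1.0994e-26


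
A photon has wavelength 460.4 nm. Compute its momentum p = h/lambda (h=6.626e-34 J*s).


p = h / lambda
= 6.626e-34 / (460.4e-9)
= 6.626e-34 / 4.6040e-07
= 1.4392e-27 kg*m/s

1.4392e-27


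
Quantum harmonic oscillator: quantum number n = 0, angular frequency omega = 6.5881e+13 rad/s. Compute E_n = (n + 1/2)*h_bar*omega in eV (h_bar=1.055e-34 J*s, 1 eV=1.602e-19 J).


E = (n + 1/2) * h_bar * omega
= (0 + 0.5) * 1.055e-34 * 6.5881e+13
= 0.5 * 6.9504e-21
= 3.4752e-21 J
= 0.0217 eV

0.0217


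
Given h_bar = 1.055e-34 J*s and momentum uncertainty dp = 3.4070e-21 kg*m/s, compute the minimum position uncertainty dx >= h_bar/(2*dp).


dx = h_bar / (2 * dp)
= 1.055e-34 / (2 * 3.4070e-21)
= 1.055e-34 / 6.8140e-21
= 1.5483e-14 m

1.5483e-14


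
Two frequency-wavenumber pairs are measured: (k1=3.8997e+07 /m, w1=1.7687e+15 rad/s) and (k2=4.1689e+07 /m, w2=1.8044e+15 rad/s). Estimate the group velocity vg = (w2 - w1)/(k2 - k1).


vg = (w2 - w1) / (k2 - k1)
= (1.8044e+15 - 1.7687e+15) / (4.1689e+07 - 3.8997e+07)
= 3.5700e+13 / 2.6920e+06
= 1.3262e+07 m/s

1.3262e+07


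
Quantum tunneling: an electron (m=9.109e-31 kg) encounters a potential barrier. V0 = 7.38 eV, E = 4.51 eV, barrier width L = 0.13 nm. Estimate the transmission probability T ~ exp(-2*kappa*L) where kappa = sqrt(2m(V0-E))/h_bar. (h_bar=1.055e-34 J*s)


V0 - E = 2.87 eV = 4.5977e-19 J
kappa = sqrt(2 * m * (V0-E)) / h_bar
= sqrt(2 * 9.109e-31 * 4.5977e-19) / 1.055e-34
= 8.6750e+09 /m
2*kappa*L = 2 * 8.6750e+09 * 0.13e-9
= 2.2555
T = exp(-2.2555) = 1.048208e-01

1.048208e-01
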